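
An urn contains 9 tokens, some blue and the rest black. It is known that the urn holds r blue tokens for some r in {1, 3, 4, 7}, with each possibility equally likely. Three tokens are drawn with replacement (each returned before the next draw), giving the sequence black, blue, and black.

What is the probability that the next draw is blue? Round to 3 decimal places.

Under each hypothesis, the probability of the observed sequence is: P(data | r = 1) = (8/9)(1/9)(8/9) = 64/729; P(data | r = 3) = (6/9)(3/9)(6/9) = 4/27; P(data | r = 4) = (5/9)(4/9)(5/9) = 100/729; P(data | r = 7) = (2/9)(7/9)(2/9) = 28/729.
Multiplying each by its prior: 1/4 · 64/729 = 16/729, 1/4 · 4/27 = 1/27, 1/4 · 100/729 = 25/729, 1/4 · 28/729 = 7/729; these sum to 25/243.
Dividing through by the total gives posterior P(r = 1 | data) = 16/75, P(r = 3 | data) = 9/25, P(r = 4 | data) = 1/3, P(r = 7 | data) = 7/75.
So P(blue next | data) = Σ P(blue next | H) P(H | data) = (1/9)(16/75) + (1/3)(9/25) + (4/9)(1/3) + (7/9)(7/75) = 82/225.

0.364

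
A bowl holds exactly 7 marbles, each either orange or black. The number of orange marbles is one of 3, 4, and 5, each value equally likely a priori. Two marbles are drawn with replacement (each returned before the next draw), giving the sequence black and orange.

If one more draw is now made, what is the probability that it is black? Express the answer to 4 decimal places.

0.4370

The likelihood of the observed sequence under each hypothesis: P(data | r = 3) = (4/7)(3/7) = 12/49; P(data | r = 4) = (3/7)(4/7) = 12/49; P(data | r = 5) = (2/7)(5/7) = 10/49.
Multiplying each by its prior: 1/3 · 12/49 = 4/49, 1/3 · 12/49 = 4/49, 1/3 · 10/49 = 10/147; summing to 34/147.
Dividing through by the total gives posterior P(r = 3 | data) = 6/17, P(r = 4 | data) = 6/17, P(r = 5 | data) = 5/17.
So P(black next | data) = Σ P(black next | H) P(H | data) = (4/7)(6/17) + (3/7)(6/17) + (2/7)(5/17) = 52/119.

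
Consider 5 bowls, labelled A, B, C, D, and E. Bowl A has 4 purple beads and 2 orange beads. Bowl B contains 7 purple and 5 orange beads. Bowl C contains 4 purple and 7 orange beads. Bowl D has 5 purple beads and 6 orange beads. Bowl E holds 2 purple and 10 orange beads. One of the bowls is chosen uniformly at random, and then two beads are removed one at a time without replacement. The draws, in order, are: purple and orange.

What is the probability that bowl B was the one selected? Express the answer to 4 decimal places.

0.2190

Under each hypothesis, the probability of the observed sequence is: P(data | bowl A) = (4/6)(2/5) = 0.26667; P(data | bowl B) = (7/12)(5/11) = 0.26515; P(data | bowl C) = (4/11)(7/10) = 0.25455; P(data | bowl D) = (5/11)(6/10) = 0.27273; P(data | bowl E) = (2/12)(10/11) = 0.15152.
Weighting by the prior gives 1/5 · 0.26667 = 0.053333, 1/5 · 0.26515 = 0.05303, 1/5 · 0.25455 = 0.050909, 1/5 · 0.27273 = 0.054545, 1/5 · 0.15152 = 0.030303; summing to 0.24212.
By Bayes' rule, P(bowl B | data) = (0.05303) / (0.24212) = 0.21902.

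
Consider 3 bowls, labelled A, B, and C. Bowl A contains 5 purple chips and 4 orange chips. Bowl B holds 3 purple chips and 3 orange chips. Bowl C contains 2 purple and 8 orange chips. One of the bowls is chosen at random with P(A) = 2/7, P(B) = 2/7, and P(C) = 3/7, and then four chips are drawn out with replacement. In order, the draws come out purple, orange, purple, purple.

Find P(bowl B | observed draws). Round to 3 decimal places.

0.421

Under each hypothesis, the probability of the observed sequence is: P(data | bowl A) = (5/9)(4/9)(5/9)(5/9) = 0.076208; P(data | bowl B) = (3/6)(3/6)(3/6)(3/6) = 0.0625; P(data | bowl C) = (2/10)(8/10)(2/10)(2/10) = 0.0064.
Multiplying each by its prior: 2/7 · 0.076208 = 0.021774, 2/7 · 0.0625 = 0.017857, 3/7 · 0.0064 = 0.0027429; with total 0.042374.
Therefore the posterior P(bowl B | data) = (0.017857) / (0.042374) = 0.42142.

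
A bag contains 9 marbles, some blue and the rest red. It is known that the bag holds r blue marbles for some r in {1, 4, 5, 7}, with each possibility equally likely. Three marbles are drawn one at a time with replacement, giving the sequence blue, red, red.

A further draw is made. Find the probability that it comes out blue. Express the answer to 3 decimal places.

For each hypothesis, P(data | H) works out to: P(data | r = 1) = (1/9)(8/9)(8/9) = 64/729; P(data | r = 4) = (4/9)(5/9)(5/9) = 100/729; P(data | r = 5) = (5/9)(4/9)(4/9) = 80/729; P(data | r = 7) = (7/9)(2/9)(2/9) = 28/729.
Multiplying each by its prior: 1/4 · 64/729 = 16/729, 1/4 · 100/729 = 25/729, 1/4 · 80/729 = 20/729, 1/4 · 28/729 = 7/729; with total 68/729.
Normalising, the posterior is P(r = 1 | data) = 4/17, P(r = 4 | data) = 25/68, P(r = 5 | data) = 5/17, P(r = 7 | data) = 7/68.
Averaging over the posterior, P(blue next | data) = (1/9)(4/17) + (4/9)(25/68) + (5/9)(5/17) + (7/9)(7/68) = 265/612.

0.433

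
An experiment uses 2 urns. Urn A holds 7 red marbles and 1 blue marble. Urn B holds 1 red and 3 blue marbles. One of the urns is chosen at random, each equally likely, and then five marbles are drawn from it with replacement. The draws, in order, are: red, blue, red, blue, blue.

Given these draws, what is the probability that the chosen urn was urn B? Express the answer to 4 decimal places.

Under each hypothesis, the probability of the observed sequence is: P(data | urn A) = (7/8)(1/8)(7/8)(1/8)(1/8) = 0.0014954; P(data | urn B) = (1/4)(3/4)(1/4)(3/4)(3/4) = 0.026367.
Weighting by the prior gives 1/2 · 0.0014954 = 0.00074768, 1/2 · 0.026367 = 0.013184; with total 0.013931.
Hence P(urn B | data) = (0.013184) / (0.013931) = 0.94633.

0.9463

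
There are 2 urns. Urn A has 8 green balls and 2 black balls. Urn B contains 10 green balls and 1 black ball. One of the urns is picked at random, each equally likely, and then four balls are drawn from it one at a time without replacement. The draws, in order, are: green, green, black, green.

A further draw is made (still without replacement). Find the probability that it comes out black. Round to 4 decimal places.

0.0991

The likelihood of the observed sequence under each hypothesis: P(data | urn A) = (8/10)(7/9)(2/8)(6/7) = 2/15; P(data | urn B) = (10/11)(9/10)(1/9)(8/8) = 1/11.
The prior-weighted likelihoods are 1/2 · 2/15 = 1/15, 1/2 · 1/11 = 1/22; summing to 37/330.
Normalising, the posterior is P(urn A | data) = 22/37, P(urn B | data) = 15/37.
So P(black next | data) = Σ P(black next | H) P(H | data) = (1/6)(22/37) + (0)(15/37) = 11/111.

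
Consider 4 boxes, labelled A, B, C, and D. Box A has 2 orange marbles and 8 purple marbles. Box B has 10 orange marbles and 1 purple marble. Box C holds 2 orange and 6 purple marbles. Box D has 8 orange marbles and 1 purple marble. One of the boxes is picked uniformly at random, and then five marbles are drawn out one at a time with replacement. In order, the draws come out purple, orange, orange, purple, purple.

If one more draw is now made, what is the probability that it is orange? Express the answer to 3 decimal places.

For each hypothesis, P(data | H) works out to: P(data | box A) = (8/10)(2/10)(2/10)(8/10)(8/10) = 0.02048; P(data | box B) = (1/11)(10/11)(10/11)(1/11)(1/11) = 0.00062092; P(data | box C) = (6/8)(2/8)(2/8)(6/8)(6/8) = 0.026367; P(data | box D) = (1/9)(8/9)(8/9)(1/9)(1/9) = 0.0010838.
Multiplying each by its prior: 1/4 · 0.02048 = 0.00512, 1/4 · 0.00062092 = 0.00015523, 1/4 · 0.026367 = 0.0065918, 1/4 · 0.0010838 = 0.00027096; with total 0.012138.
Dividing through by the total gives posterior P(box A | data) = 0.42182, P(box B | data) = 0.012789, P(box C | data) = 0.54307, P(box D | data) = 0.022323.
The predictive probability is P(orange next | data) = (1/5)(0.42182) + (10/11)(0.012789) + (1/4)(0.54307) + (8/9)(0.022323) = 0.2516.

0.252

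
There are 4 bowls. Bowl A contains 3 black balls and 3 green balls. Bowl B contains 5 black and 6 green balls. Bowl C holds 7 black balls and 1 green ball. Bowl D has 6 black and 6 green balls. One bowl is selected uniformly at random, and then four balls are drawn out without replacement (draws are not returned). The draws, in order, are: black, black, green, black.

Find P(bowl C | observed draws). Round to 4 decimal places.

For each hypothesis, P(data | H) works out to: P(data | bowl A) = (3/6)(2/5)(3/4)(1/3) = 0.05; P(data | bowl B) = (5/11)(4/10)(6/9)(3/8) = 0.045455; P(data | bowl C) = (7/8)(6/7)(1/6)(5/5) = 0.125; P(data | bowl D) = (6/12)(5/11)(6/10)(4/9) = 0.060606.
Multiplying each by its prior: 1/4 · 0.05 = 0.0125, 1/4 · 0.045455 = 0.011364, 1/4 · 0.125 = 0.03125, 1/4 · 0.060606 = 0.015152; with total 0.070265.
By Bayes' rule, P(bowl C | data) = (0.03125) / (0.070265) = 0.44474.

0.4447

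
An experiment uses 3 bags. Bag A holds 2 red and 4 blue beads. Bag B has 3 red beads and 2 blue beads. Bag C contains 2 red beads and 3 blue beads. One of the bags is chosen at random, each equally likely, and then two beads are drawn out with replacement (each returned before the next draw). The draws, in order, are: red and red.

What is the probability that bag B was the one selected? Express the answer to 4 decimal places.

0.5704

Under each hypothesis, the probability of the observed sequence is: P(data | bag A) = (2/6)(2/6) = 1/9; P(data | bag B) = (3/5)(3/5) = 9/25; P(data | bag C) = (2/5)(2/5) = 4/25.
Weighting by the prior gives 1/3 · 1/9 = 1/27, 1/3 · 9/25 = 3/25, 1/3 · 4/25 = 4/75; these sum to 142/675.
By Bayes' rule, P(bag B | data) = (3/25) / (142/675) = 81/142.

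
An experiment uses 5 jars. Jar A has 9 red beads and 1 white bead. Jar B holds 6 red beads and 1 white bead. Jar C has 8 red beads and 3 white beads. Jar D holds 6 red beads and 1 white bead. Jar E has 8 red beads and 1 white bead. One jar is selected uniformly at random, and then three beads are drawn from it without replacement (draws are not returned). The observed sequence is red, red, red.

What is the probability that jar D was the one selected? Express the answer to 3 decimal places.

0.201

The likelihood of the observed sequence under each hypothesis: P(data | jar A) = (9/10)(8/9)(7/8) = 0.7; P(data | jar B) = (6/7)(5/6)(4/5) = 0.57143; P(data | jar C) = (8/11)(7/10)(6/9) = 0.33939; P(data | jar D) = (6/7)(5/6)(4/5) = 0.57143; P(data | jar E) = (8/9)(7/8)(6/7) = 0.66667.
The prior-weighted likelihoods are 1/5 · 0.7 = 0.14, 1/5 · 0.57143 = 0.11429, 1/5 · 0.33939 = 0.067879, 1/5 · 0.57143 = 0.11429, 1/5 · 0.66667 = 0.13333; summing to 0.56978.
Hence P(jar D | data) = (0.11429) / (0.56978) = 0.20058.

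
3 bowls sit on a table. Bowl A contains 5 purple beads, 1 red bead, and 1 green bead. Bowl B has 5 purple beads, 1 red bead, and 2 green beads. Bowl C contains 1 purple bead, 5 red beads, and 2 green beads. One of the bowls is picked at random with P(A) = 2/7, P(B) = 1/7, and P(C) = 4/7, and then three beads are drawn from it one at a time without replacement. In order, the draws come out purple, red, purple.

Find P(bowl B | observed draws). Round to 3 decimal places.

0.238

The likelihood of the observed sequence under each hypothesis: P(data | bowl A) = (5/7)(1/6)(4/5) = 2/21; P(data | bowl B) = (5/8)(1/7)(4/6) = 5/84; P(data | bowl C) = (1/8)(5/7)(0/6) = 0.
Weighting by the prior gives 2/7 · 2/21 = 4/147, 1/7 · 5/84 = 5/588, 4/7 · 0 = 0; summing to 1/28.
By Bayes' rule, P(bowl B | data) = (5/588) / (1/28) = 5/21.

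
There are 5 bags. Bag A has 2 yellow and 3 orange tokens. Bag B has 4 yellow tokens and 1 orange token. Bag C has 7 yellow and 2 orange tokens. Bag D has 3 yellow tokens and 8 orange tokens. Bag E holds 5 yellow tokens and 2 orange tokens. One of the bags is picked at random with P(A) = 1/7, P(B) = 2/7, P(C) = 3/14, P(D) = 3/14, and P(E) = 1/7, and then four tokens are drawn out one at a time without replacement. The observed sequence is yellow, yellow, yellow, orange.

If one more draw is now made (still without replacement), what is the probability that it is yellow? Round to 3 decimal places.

For each hypothesis, P(data | H) works out to: P(data | bag A) = (2/5)(1/4)(0/3) = 0; P(data | bag B) = (4/5)(3/4)(2/3)(1/2) = 0.2; P(data | bag C) = (7/9)(6/8)(5/7)(2/6) = 0.13889; P(data | bag D) = (3/11)(2/10)(1/9)(8/8) = 0.0060606; P(data | bag E) = (5/7)(4/6)(3/5)(2/4) = 0.14286.
Weighting by the prior gives 1/7 · 0 = 0, 2/7 · 0.2 = 0.057143, 3/14 · 0.13889 = 0.029762, 3/14 · 0.0060606 = 0.0012987, 1/7 · 0.14286 = 0.020408; summing to 0.10861.
The posterior is then P(bag A | data) = 0, P(bag B | data) = 0.52612, P(bag C | data) = 0.27402, P(bag D | data) = 0.011957, P(bag E | data) = 0.1879.
Averaging over the posterior, P(yellow next | data) = (1)(0.52612) + (4/5)(0.27402) + (0)(0.011957) + (2/3)(0.1879) = 0.8706.

0.871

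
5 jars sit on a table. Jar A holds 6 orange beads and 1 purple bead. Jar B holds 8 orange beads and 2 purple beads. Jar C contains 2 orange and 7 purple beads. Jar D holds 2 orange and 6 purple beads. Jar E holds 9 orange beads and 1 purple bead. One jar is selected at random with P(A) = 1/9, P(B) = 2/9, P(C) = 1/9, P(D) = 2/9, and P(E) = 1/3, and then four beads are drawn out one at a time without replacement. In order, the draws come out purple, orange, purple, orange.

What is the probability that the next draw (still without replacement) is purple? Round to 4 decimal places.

0.6906

The likelihood of the observed sequence under each hypothesis: P(data | jar A) = (1/7)(6/6)(0/5) = 0; P(data | jar B) = (2/10)(8/9)(1/8)(7/7) = 0.022222; P(data | jar C) = (7/9)(2/8)(6/7)(1/6) = 0.027778; P(data | jar D) = (6/8)(2/7)(5/6)(1/5) = 0.035714; P(data | jar E) = (1/10)(9/9)(0/8) = 0.
Weighting by the prior gives 1/9 · 0 = 0, 2/9 · 0.022222 = 0.0049383, 1/9 · 0.027778 = 0.0030864, 2/9 · 0.035714 = 0.0079365, 1/3 · 0 = 0; these sum to 0.015961.
Normalising, the posterior is P(jar A | data) = 0, P(jar B | data) = 0.30939, P(jar C | data) = 0.19337, P(jar D | data) = 0.49724, P(jar E | data) = 0.
So P(purple next | data) = Σ P(purple next | H) P(H | data) = (0)(0.30939) + (1)(0.19337) + (1)(0.49724) = 0.69061.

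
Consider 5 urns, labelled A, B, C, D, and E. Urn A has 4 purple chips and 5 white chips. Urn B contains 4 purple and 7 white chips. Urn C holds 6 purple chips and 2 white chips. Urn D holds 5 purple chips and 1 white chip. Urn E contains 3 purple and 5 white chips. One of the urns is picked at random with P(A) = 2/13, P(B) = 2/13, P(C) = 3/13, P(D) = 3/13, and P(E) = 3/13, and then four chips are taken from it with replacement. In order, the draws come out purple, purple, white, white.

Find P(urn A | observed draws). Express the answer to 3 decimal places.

0.219

Under each hypothesis, the probability of the observed sequence is: P(data | urn A) = (4/9)(4/9)(5/9)(5/9) = 0.060966; P(data | urn B) = (4/11)(4/11)(7/11)(7/11) = 0.053548; P(data | urn C) = (6/8)(6/8)(2/8)(2/8) = 0.035156; P(data | urn D) = (5/6)(5/6)(1/6)(1/6) = 0.01929; P(data | urn E) = (3/8)(3/8)(5/8)(5/8) = 0.054932.
Weighting by the prior gives 2/13 · 0.060966 = 0.0093794, 2/13 · 0.053548 = 0.0082382, 3/13 · 0.035156 = 0.008113, 3/13 · 0.01929 = 0.0044516, 3/13 · 0.054932 = 0.012677; summing to 0.042859.
So P(urn A | data) = (0.0093794) / (0.042859) = 0.21885.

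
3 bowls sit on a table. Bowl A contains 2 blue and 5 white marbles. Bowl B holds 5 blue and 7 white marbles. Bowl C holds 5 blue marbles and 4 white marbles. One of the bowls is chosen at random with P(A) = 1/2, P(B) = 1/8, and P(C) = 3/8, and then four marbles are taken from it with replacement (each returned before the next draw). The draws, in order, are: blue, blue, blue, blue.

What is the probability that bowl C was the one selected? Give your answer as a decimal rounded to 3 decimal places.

Compute the likelihood of the observed sequence for each case: P(data | bowl A) = (2/7)(2/7)(2/7)(2/7) = 0.0066639; P(data | bowl B) = (5/12)(5/12)(5/12)(5/12) = 0.030141; P(data | bowl C) = (5/9)(5/9)(5/9)(5/9) = 0.09526.
The prior-weighted likelihoods are 1/2 · 0.0066639 = 0.0033319, 1/8 · 0.030141 = 0.0037676, 3/8 · 0.09526 = 0.035722; with total 0.042822.
Hence P(bowl C | data) = (0.035722) / (0.042822) = 0.83421.

0.834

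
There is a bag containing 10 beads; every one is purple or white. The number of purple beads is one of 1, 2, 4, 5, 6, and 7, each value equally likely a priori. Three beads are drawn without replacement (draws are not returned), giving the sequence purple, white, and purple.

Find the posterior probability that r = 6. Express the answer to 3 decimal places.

The likelihood of the observed sequence under each hypothesis: P(data | r = 1) = (1/10)(9/9)(0/8) = 0; P(data | r = 2) = (2/10)(8/9)(1/8) = 0.022222; P(data | r = 4) = (4/10)(6/9)(3/8) = 0.1; P(data | r = 5) = (5/10)(5/9)(4/8) = 0.13889; P(data | r = 6) = (6/10)(4/9)(5/8) = 0.16667; P(data | r = 7) = (7/10)(3/9)(6/8) = 0.175.
Multiplying each by its prior: 1/6 · 0 = 0, 1/6 · 0.022222 = 0.0037037, 1/6 · 0.1 = 0.016667, 1/6 · 0.13889 = 0.023148, 1/6 · 0.16667 = 0.027778, 1/6 · 0.175 = 0.029167; summing to 0.10046.
By Bayes' rule, P(r = 6 | data) = (0.027778) / (0.10046) = 0.2765.

0.276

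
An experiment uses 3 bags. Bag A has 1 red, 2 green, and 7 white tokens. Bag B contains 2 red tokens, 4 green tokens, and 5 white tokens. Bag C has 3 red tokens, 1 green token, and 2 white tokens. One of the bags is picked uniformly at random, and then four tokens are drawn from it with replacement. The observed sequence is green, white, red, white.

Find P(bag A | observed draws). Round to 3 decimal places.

0.300

Under each hypothesis, the probability of the observed sequence is: P(data | bag A) = (2/10)(7/10)(1/10)(7/10) = 0.0098; P(data | bag B) = (4/11)(5/11)(2/11)(5/11) = 0.01366; P(data | bag C) = (1/6)(2/6)(3/6)(2/6) = 0.0092593.
Weighting by the prior gives 1/3 · 0.0098 = 0.0032667, 1/3 · 0.01366 = 0.0045534, 1/3 · 0.0092593 = 0.0030864; with total 0.010907.
So P(bag A | data) = (0.0032667) / (0.010907) = 0.29952.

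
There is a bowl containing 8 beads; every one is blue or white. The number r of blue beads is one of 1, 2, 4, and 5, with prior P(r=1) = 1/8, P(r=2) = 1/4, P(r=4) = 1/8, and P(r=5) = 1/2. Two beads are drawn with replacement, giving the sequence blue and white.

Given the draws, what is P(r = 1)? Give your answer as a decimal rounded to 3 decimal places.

0.065

For each hypothesis, P(data | H) works out to: P(data | r = 1) = (1/8)(7/8) = 7/64; P(data | r = 2) = (2/8)(6/8) = 3/16; P(data | r = 4) = (4/8)(4/8) = 1/4; P(data | r = 5) = (5/8)(3/8) = 15/64.
Multiplying each by its prior: 1/8 · 7/64 = 7/512, 1/4 · 3/16 = 3/64, 1/8 · 1/4 = 1/32, 1/2 · 15/64 = 15/128; with total 107/512.
Hence P(r = 1 | data) = (7/512) / (107/512) = 7/107.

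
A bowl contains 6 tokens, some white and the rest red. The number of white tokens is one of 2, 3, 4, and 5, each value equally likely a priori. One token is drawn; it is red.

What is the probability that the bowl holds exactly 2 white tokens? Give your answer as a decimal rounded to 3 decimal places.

0.400

For each hypothesis, P(data | H) works out to: P(data | r = 2) = (4/6) = 2/3; P(data | r = 3) = (3/6) = 1/2; P(data | r = 4) = (2/6) = 1/3; P(data | r = 5) = (1/6) = 1/6.
The prior-weighted likelihoods are 1/4 · 2/3 = 1/6, 1/4 · 1/2 = 1/8, 1/4 · 1/3 = 1/12, 1/4 · 1/6 = 1/24; these sum to 5/12.
Hence P(r = 2 | data) = (1/6) / (5/12) = 2/5.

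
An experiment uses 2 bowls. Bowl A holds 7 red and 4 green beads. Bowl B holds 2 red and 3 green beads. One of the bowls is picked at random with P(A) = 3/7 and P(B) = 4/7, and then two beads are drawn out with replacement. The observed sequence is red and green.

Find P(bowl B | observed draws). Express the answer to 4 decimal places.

Compute the likelihood of the observed sequence for each case: P(data | bowl A) = (7/11)(4/11) = 0.2314; P(data | bowl B) = (2/5)(3/5) = 0.24.
The prior-weighted likelihoods are 3/7 · 0.2314 = 0.099174, 4/7 · 0.24 = 0.13714; these sum to 0.23632.
By Bayes' rule, P(bowl B | data) = (0.13714) / (0.23632) = 0.58034.

0.5803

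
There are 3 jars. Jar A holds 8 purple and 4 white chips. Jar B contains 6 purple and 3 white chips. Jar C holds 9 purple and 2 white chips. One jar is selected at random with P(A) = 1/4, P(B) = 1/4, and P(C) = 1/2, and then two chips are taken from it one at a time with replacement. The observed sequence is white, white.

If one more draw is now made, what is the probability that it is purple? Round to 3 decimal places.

Under each hypothesis, the probability of the observed sequence is: P(data | jar A) = (4/12)(4/12) = 0.11111; P(data | jar B) = (3/9)(3/9) = 0.11111; P(data | jar C) = (2/11)(2/11) = 0.033058.
The prior-weighted likelihoods are 1/4 · 0.11111 = 0.027778, 1/4 · 0.11111 = 0.027778, 1/2 · 0.033058 = 0.016529; summing to 0.072084.
Normalising, the posterior is P(jar A | data) = 0.38535, P(jar B | data) = 0.38535, P(jar C | data) = 0.2293.
Averaging over the posterior, P(purple next | data) = (2/3)(0.38535) + (2/3)(0.38535) + (9/11)(0.2293) = 0.70141.

0.701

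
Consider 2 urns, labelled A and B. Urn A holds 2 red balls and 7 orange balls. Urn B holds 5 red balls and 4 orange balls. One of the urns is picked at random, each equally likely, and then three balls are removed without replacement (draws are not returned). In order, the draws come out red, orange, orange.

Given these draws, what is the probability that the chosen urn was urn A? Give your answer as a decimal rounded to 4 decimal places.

0.5833

For each hypothesis, P(data | H) works out to: P(data | urn A) = (2/9)(7/8)(6/7) = 1/6; P(data | urn B) = (5/9)(4/8)(3/7) = 5/42.
Weighting by the prior gives 1/2 · 1/6 = 1/12, 1/2 · 5/42 = 5/84; with total 1/7.
Hence P(urn A | data) = (1/12) / (1/7) = 7/12.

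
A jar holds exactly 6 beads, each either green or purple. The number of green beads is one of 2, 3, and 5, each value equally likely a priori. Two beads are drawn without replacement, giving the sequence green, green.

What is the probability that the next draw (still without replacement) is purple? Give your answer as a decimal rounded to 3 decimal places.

0.411

The likelihood of the observed sequence under each hypothesis: P(data | r = 2) = (2/6)(1/5) = 1/15; P(data | r = 3) = (3/6)(2/5) = 1/5; P(data | r = 5) = (5/6)(4/5) = 2/3.
Weighting by the prior gives 1/3 · 1/15 = 1/45, 1/3 · 1/5 = 1/15, 1/3 · 2/3 = 2/9; these sum to 14/45.
The posterior is then P(r = 2 | data) = 1/14, P(r = 3 | data) = 3/14, P(r = 5 | data) = 5/7.
Averaging over the posterior, P(purple next | data) = (1)(1/14) + (3/4)(3/14) + (1/4)(5/7) = 23/56.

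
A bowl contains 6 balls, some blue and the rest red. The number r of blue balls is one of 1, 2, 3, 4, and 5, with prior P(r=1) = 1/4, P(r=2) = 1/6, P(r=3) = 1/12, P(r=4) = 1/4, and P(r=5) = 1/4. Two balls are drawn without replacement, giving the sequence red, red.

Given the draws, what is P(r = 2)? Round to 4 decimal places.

0.2500

Under each hypothesis, the probability of the observed sequence is: P(data | r = 1) = (5/6)(4/5) = 2/3; P(data | r = 2) = (4/6)(3/5) = 2/5; P(data | r = 3) = (3/6)(2/5) = 1/5; P(data | r = 4) = (2/6)(1/5) = 1/15; P(data | r = 5) = (1/6)(0/5) = 0.
Multiplying each by its prior: 1/4 · 2/3 = 1/6, 1/6 · 2/5 = 1/15, 1/12 · 1/5 = 1/60, 1/4 · 1/15 = 1/60, 1/4 · 0 = 0; with total 4/15.
Hence P(r = 2 | data) = (1/15) / (4/15) = 1/4.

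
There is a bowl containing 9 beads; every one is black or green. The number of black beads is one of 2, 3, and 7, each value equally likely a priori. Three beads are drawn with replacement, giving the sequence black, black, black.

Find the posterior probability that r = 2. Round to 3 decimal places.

0.021

The likelihood of the observed sequence under each hypothesis: P(data | r = 2) = (2/9)(2/9)(2/9) = 0.010974; P(data | r = 3) = (3/9)(3/9)(3/9) = 0.037037; P(data | r = 7) = (7/9)(7/9)(7/9) = 0.47051.
Multiplying each by its prior: 1/3 · 0.010974 = 0.003658, 1/3 · 0.037037 = 0.012346, 1/3 · 0.47051 = 0.15684; these sum to 0.17284.
Hence P(r = 2 | data) = (0.003658) / (0.17284) = 0.021164.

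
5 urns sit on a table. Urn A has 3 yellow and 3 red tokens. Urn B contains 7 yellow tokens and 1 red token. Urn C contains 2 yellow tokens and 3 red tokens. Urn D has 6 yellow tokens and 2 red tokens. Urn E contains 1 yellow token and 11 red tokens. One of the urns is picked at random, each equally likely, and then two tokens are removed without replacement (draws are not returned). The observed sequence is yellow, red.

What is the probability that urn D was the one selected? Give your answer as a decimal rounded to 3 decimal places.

0.210

Compute the likelihood of the observed sequence for each case: P(data | urn A) = (3/6)(3/5) = 0.3; P(data | urn B) = (7/8)(1/7) = 0.125; P(data | urn C) = (2/5)(3/4) = 0.3; P(data | urn D) = (6/8)(2/7) = 0.21429; P(data | urn E) = (1/12)(11/11) = 0.083333.
Weighting by the prior gives 1/5 · 0.3 = 0.06, 1/5 · 0.125 = 0.025, 1/5 · 0.3 = 0.06, 1/5 · 0.21429 = 0.042857, 1/5 · 0.083333 = 0.016667; with total 0.20452.
Therefore the posterior P(urn D | data) = (0.042857) / (0.20452) = 0.20955.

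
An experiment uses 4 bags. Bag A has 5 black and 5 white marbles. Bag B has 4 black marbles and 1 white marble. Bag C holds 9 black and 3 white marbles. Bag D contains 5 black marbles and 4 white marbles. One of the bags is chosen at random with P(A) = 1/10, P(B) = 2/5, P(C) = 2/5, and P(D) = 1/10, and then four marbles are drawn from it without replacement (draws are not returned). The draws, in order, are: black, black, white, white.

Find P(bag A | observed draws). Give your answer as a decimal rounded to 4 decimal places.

The likelihood of the observed sequence under each hypothesis: P(data | bag A) = (5/10)(4/9)(5/8)(4/7) = 0.079365; P(data | bag B) = (4/5)(3/4)(1/3)(0/2) = 0; P(data | bag C) = (9/12)(8/11)(3/10)(2/9) = 0.036364; P(data | bag D) = (5/9)(4/8)(4/7)(3/6) = 0.079365.
Weighting by the prior gives 1/10 · 0.079365 = 0.0079365, 2/5 · 0 = 0, 2/5 · 0.036364 = 0.014545, 1/10 · 0.079365 = 0.0079365; these sum to 0.030418.
Therefore the posterior P(bag A | data) = (0.0079365) / (0.030418) = 0.26091.

0.2609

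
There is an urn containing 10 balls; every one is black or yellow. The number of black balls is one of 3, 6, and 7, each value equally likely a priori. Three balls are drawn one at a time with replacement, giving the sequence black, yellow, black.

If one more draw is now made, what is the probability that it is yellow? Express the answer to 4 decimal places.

0.4119

Under each hypothesis, the probability of the observed sequence is: P(data | r = 3) = (3/10)(7/10)(3/10) = 63/1000; P(data | r = 6) = (6/10)(4/10)(6/10) = 18/125; P(data | r = 7) = (7/10)(3/10)(7/10) = 147/1000.
The prior-weighted likelihoods are 1/3 · 63/1000 = 21/1000, 1/3 · 18/125 = 6/125, 1/3 · 147/1000 = 49/1000; these sum to 59/500.
The posterior is then P(r = 3 | data) = 21/118, P(r = 6 | data) = 24/59, P(r = 7 | data) = 49/118.
So P(yellow next | data) = Σ P(yellow next | H) P(H | data) = (7/10)(21/118) + (2/5)(24/59) + (3/10)(49/118) = 243/590.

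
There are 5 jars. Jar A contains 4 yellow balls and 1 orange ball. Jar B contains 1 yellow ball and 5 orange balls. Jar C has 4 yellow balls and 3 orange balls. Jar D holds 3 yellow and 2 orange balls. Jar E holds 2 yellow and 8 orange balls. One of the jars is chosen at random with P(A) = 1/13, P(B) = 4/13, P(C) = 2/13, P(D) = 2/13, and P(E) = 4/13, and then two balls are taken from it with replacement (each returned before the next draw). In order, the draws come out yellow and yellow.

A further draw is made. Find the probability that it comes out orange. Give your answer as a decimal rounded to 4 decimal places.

0.4012

Compute the likelihood of the observed sequence for each case: P(data | jar A) = (4/5)(4/5) = 0.64; P(data | jar B) = (1/6)(1/6) = 0.027778; P(data | jar C) = (4/7)(4/7) = 0.32653; P(data | jar D) = (3/5)(3/5) = 0.36; P(data | jar E) = (2/10)(2/10) = 0.04.
Multiplying each by its prior: 1/13 · 0.64 = 0.049231, 4/13 · 0.027778 = 0.008547, 2/13 · 0.32653 = 0.050235, 2/13 · 0.36 = 0.055385, 4/13 · 0.04 = 0.012308; summing to 0.17571.
Dividing through by the total gives posterior P(jar A | data) = 0.28019, P(jar B | data) = 0.048644, P(jar C | data) = 0.28591, P(jar D | data) = 0.31521, P(jar E | data) = 0.070047.
So P(orange next | data) = Σ P(orange next | H) P(H | data) = (1/5)(0.28019) + (5/6)(0.048644) + (3/7)(0.28591) + (2/5)(0.31521) + (4/5)(0.070047) = 0.40123.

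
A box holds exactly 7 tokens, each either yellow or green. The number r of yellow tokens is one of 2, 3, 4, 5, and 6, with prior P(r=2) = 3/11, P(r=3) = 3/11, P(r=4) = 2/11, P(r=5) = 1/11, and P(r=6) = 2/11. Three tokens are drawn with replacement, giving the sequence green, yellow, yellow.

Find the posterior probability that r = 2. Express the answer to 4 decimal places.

The likelihood of the observed sequence under each hypothesis: P(data | r = 2) = (5/7)(2/7)(2/7) = 0.058309; P(data | r = 3) = (4/7)(3/7)(3/7) = 0.10496; P(data | r = 4) = (3/7)(4/7)(4/7) = 0.13994; P(data | r = 5) = (2/7)(5/7)(5/7) = 0.14577; P(data | r = 6) = (1/7)(6/7)(6/7) = 0.10496.
The prior-weighted likelihoods are 3/11 · 0.058309 = 0.015902, 3/11 · 0.10496 = 0.028624, 2/11 · 0.13994 = 0.025444, 1/11 · 0.14577 = 0.013252, 2/11 · 0.10496 = 0.019083; these sum to 0.10231.
Therefore the posterior P(r = 2 | data) = (0.015902) / (0.10231) = 0.15544.

0.1554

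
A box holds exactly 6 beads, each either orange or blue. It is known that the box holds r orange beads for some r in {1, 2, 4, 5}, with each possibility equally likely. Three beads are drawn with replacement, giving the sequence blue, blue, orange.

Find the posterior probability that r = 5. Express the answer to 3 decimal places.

0.064

Under each hypothesis, the probability of the observed sequence is: P(data | r = 1) = (5/6)(5/6)(1/6) = 25/216; P(data | r = 2) = (4/6)(4/6)(2/6) = 4/27; P(data | r = 4) = (2/6)(2/6)(4/6) = 2/27; P(data | r = 5) = (1/6)(1/6)(5/6) = 5/216.
Multiplying each by its prior: 1/4 · 25/216 = 25/864, 1/4 · 4/27 = 1/27, 1/4 · 2/27 = 1/54, 1/4 · 5/216 = 5/864; with total 13/144.
Therefore the posterior P(r = 5 | data) = (5/864) / (13/144) = 5/78.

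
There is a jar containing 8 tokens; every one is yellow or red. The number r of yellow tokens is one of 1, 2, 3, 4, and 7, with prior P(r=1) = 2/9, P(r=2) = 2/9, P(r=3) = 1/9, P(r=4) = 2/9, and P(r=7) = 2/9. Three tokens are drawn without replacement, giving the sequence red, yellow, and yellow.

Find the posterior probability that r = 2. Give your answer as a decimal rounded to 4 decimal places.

Compute the likelihood of the observed sequence for each case: P(data | r = 1) = (7/8)(1/7)(0/6) = 0; P(data | r = 2) = (6/8)(2/7)(1/6) = 1/28; P(data | r = 3) = (5/8)(3/7)(2/6) = 5/56; P(data | r = 4) = (4/8)(4/7)(3/6) = 1/7; P(data | r = 7) = (1/8)(7/7)(6/6) = 1/8.
The prior-weighted likelihoods are 2/9 · 0 = 0, 2/9 · 1/28 = 1/126, 1/9 · 5/56 = 5/504, 2/9 · 1/7 = 2/63, 2/9 · 1/8 = 1/36; these sum to 13/168.
By Bayes' rule, P(r = 2 | data) = (1/126) / (13/168) = 4/39.

0.1026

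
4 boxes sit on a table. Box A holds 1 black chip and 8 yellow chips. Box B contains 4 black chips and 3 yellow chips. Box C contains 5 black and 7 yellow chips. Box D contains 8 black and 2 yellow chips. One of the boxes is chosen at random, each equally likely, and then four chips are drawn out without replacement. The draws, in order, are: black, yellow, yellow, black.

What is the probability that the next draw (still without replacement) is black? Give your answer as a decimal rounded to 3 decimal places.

The likelihood of the observed sequence under each hypothesis: P(data | box A) = (1/9)(8/8)(7/7)(0/6) = 0; P(data | box B) = (4/7)(3/6)(2/5)(3/4) = 0.085714; P(data | box C) = (5/12)(7/11)(6/10)(4/9) = 0.070707; P(data | box D) = (8/10)(2/9)(1/8)(7/7) = 0.022222.
Multiplying each by its prior: 1/4 · 0 = 0, 1/4 · 0.085714 = 0.021429, 1/4 · 0.070707 = 0.017677, 1/4 · 0.022222 = 0.0055556; these sum to 0.044661.
Dividing through by the total gives posterior P(box A | data) = 0, P(box B | data) = 0.47981, P(box C | data) = 0.3958, P(box D | data) = 0.12439.
So P(black next | data) = Σ P(black next | H) P(H | data) = (2/3)(0.47981) + (3/8)(0.3958) + (1)(0.12439) = 0.59269.

0.593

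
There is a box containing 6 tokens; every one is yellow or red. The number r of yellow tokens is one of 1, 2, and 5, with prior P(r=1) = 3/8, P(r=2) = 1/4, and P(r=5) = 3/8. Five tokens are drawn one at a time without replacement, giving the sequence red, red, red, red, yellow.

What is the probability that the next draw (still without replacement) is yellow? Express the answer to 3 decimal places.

0.211

The likelihood of the observed sequence under each hypothesis: P(data | r = 1) = (5/6)(4/5)(3/4)(2/3)(1/2) = 1/6; P(data | r = 2) = (4/6)(3/5)(2/4)(1/3)(2/2) = 1/15; P(data | r = 5) = (1/6)(0/5) = 0.
The prior-weighted likelihoods are 3/8 · 1/6 = 1/16, 1/4 · 1/15 = 1/60, 3/8 · 0 = 0; with total 19/240.
The posterior is then P(r = 1 | data) = 15/19, P(r = 2 | data) = 4/19, P(r = 5 | data) = 0.
Averaging over the posterior, P(yellow next | data) = (0)(15/19) + (1)(4/19) = 4/19.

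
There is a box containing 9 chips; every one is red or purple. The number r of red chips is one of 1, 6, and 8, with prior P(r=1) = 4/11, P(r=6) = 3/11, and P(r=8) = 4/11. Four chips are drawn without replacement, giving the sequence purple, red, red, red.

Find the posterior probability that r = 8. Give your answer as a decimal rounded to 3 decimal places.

0.554

Under each hypothesis, the probability of the observed sequence is: P(data | r = 1) = (8/9)(1/8)(0/7) = 0; P(data | r = 6) = (3/9)(6/8)(5/7)(4/6) = 0.11905; P(data | r = 8) = (1/9)(8/8)(7/7)(6/6) = 0.11111.
Multiplying each by its prior: 4/11 · 0 = 0, 3/11 · 0.11905 = 0.032468, 4/11 · 0.11111 = 0.040404; summing to 0.072872.
Hence P(r = 8 | data) = (0.040404) / (0.072872) = 0.55446.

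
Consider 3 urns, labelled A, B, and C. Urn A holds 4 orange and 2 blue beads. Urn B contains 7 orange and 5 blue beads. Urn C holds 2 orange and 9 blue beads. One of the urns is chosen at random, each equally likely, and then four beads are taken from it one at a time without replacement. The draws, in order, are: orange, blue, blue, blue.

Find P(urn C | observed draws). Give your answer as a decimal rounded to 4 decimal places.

For each hypothesis, P(data | H) works out to: P(data | urn A) = (4/6)(2/5)(1/4)(0/3) = 0; P(data | urn B) = (7/12)(5/11)(4/10)(3/9) = 0.035354; P(data | urn C) = (2/11)(9/10)(8/9)(7/8) = 0.12727.
Multiplying each by its prior: 1/3 · 0 = 0, 1/3 · 0.035354 = 0.011785, 1/3 · 0.12727 = 0.042424; with total 0.054209.
Therefore the posterior P(urn C | data) = (0.042424) / (0.054209) = 0.78261.

0.7826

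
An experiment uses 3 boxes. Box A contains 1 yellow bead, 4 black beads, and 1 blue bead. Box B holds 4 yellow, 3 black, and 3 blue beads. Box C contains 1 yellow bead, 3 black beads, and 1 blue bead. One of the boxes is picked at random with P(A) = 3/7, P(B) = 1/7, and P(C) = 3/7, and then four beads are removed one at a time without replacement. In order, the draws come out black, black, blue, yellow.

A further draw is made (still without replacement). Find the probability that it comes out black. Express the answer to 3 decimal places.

Compute the likelihood of the observed sequence for each case: P(data | box A) = (4/6)(3/5)(1/4)(1/3) = 1/30; P(data | box B) = (3/10)(2/9)(3/8)(4/7) = 1/70; P(data | box C) = (3/5)(2/4)(1/3)(1/2) = 1/20.
Weighting by the prior gives 3/7 · 1/30 = 1/70, 1/7 · 1/70 = 1/490, 3/7 · 1/20 = 3/140; these sum to 37/980.
The posterior is then P(box A | data) = 14/37, P(box B | data) = 2/37, P(box C | data) = 21/37.
So P(black next | data) = Σ P(black next | H) P(H | data) = (1)(14/37) + (1/6)(2/37) + (1)(21/37) = 106/111.

0.955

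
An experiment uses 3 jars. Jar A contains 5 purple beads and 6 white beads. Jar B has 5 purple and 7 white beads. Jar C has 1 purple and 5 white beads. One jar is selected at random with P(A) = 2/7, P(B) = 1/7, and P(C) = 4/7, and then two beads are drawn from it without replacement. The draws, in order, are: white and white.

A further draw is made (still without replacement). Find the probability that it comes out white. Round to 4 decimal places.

Under each hypothesis, the probability of the observed sequence is: P(data | jar A) = (6/11)(5/10) = 3/11; P(data | jar B) = (7/12)(6/11) = 7/22; P(data | jar C) = (5/6)(4/5) = 2/3.
The prior-weighted likelihoods are 2/7 · 3/11 = 6/77, 1/7 · 7/22 = 1/22, 4/7 · 2/3 = 8/21; summing to 233/462.
The posterior is then P(jar A | data) = 36/233, P(jar B | data) = 21/233, P(jar C | data) = 176/233.
The predictive probability is P(white next | data) = (4/9)(36/233) + (1/2)(21/233) + (3/4)(176/233) = 317/466.

0.6803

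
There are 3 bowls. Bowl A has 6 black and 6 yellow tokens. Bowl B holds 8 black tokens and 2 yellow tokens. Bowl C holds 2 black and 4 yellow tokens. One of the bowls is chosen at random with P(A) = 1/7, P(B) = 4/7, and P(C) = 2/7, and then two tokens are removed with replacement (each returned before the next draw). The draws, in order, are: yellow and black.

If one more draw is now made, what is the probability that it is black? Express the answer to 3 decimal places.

0.588

For each hypothesis, P(data | H) works out to: P(data | bowl A) = (6/12)(6/12) = 0.25; P(data | bowl B) = (2/10)(8/10) = 0.16; P(data | bowl C) = (4/6)(2/6) = 0.22222.
Weighting by the prior gives 1/7 · 0.25 = 0.035714, 4/7 · 0.16 = 0.091429, 2/7 · 0.22222 = 0.063492; summing to 0.19063.
Normalising, the posterior is P(bowl A | data) = 0.18734, P(bowl B | data) = 0.4796, P(bowl C | data) = 0.33306.
The predictive probability is P(black next | data) = (1/2)(0.18734) + (4/5)(0.4796) + (1/3)(0.33306) = 0.58837.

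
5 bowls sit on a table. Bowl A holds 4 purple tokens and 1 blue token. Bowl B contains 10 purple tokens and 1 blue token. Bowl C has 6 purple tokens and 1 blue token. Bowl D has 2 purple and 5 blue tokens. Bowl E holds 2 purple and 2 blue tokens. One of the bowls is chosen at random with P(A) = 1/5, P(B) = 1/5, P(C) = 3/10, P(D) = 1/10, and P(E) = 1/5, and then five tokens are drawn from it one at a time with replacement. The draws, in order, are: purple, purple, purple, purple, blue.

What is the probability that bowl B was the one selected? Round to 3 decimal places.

0.212

The likelihood of the observed sequence under each hypothesis: P(data | bowl A) = (4/5)(4/5)(4/5)(4/5)(1/5) = 0.08192; P(data | bowl B) = (10/11)(10/11)(10/11)(10/11)(1/11) = 0.062092; P(data | bowl C) = (6/7)(6/7)(6/7)(6/7)(1/7) = 0.077111; P(data | bowl D) = (2/7)(2/7)(2/7)(2/7)(5/7) = 0.0047599; P(data | bowl E) = (2/4)(2/4)(2/4)(2/4)(2/4) = 0.03125.
The prior-weighted likelihoods are 1/5 · 0.08192 = 0.016384, 1/5 · 0.062092 = 0.012418, 3/10 · 0.077111 = 0.023133, 1/10 · 0.0047599 = 0.00047599, 1/5 · 0.03125 = 0.00625; with total 0.058662.
By Bayes' rule, P(bowl B | data) = (0.012418) / (0.058662) = 0.2117.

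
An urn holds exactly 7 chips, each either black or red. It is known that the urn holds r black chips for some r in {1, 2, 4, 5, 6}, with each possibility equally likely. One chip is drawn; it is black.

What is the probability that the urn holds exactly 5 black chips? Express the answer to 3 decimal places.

0.278

Compute the likelihood of this draw for each case: P(data | r = 1) = (1/7) = 1/7; P(data | r = 2) = (2/7) = 2/7; P(data | r = 4) = (4/7) = 4/7; P(data | r = 5) = (5/7) = 5/7; P(data | r = 6) = (6/7) = 6/7.
Weighting by the prior gives 1/5 · 1/7 = 1/35, 1/5 · 2/7 = 2/35, 1/5 · 4/7 = 4/35, 1/5 · 5/7 = 1/7, 1/5 · 6/7 = 6/35; with total 18/35.
Hence P(r = 5 | data) = (1/7) / (18/35) = 5/18.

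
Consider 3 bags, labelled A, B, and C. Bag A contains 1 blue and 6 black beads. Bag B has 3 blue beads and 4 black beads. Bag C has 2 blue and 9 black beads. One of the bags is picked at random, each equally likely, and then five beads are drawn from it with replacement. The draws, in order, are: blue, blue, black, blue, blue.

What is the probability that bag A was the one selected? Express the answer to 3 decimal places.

0.017

For each hypothesis, P(data | H) works out to: P(data | bag A) = (1/7)(1/7)(6/7)(1/7)(1/7) = 0.00035699; P(data | bag B) = (3/7)(3/7)(4/7)(3/7)(3/7) = 0.019278; P(data | bag C) = (2/11)(2/11)(9/11)(2/11)(2/11) = 0.00089413.
The prior-weighted likelihoods are 1/3 · 0.00035699 = 0.000119, 1/3 · 0.019278 = 0.0064259, 1/3 · 0.00089413 = 0.00029804; with total 0.0068429.
So P(bag A | data) = (0.000119) / (0.0068429) = 0.01739.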